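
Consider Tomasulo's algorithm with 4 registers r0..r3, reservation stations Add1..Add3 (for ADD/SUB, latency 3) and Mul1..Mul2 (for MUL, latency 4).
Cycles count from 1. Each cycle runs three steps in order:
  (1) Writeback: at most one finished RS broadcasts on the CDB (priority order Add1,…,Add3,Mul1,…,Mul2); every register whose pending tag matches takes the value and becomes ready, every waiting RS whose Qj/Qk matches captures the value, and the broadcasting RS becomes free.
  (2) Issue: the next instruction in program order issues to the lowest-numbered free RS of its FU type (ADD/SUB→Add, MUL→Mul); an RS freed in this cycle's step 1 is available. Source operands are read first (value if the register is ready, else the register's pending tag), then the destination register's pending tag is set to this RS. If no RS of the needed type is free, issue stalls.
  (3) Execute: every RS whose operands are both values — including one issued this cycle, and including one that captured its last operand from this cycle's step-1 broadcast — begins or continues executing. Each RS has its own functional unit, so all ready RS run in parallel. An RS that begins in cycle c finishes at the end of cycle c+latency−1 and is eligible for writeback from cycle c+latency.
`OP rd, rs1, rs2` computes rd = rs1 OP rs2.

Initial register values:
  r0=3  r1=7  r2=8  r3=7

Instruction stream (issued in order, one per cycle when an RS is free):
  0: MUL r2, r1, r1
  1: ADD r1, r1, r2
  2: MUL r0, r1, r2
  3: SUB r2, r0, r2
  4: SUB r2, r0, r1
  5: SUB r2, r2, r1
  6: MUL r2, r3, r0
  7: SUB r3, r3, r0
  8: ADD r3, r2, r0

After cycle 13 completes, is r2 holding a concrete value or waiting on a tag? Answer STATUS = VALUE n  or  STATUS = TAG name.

STATUS = TAG Mul1

c1: issue MUL r2<-Mul1 | r0:3,r1:7,r2:Mul1,r3:7
c2: issue ADD r1<-Add1 | r0:3,r1:Add1,r2:Mul1,r3:7
c3: issue MUL r0<-Mul2 | r0:Mul2,r1:Add1,r2:Mul1,r3:7
c4: issue SUB r2<-Add2 | r0:Mul2,r1:Add1,r2:Add2,r3:7
c5: CDB Mul1=49; issue SUB r2<-Add3 | r0:Mul2,r1:Add1,r2:Add3,r3:7
c6: stall | r0:Mul2,r1:Add1,r2:Add3,r3:7
c7: stall | r0:Mul2,r1:Add1,r2:Add3,r3:7
c8: CDB Add1=56; issue SUB r2<-Add1 | r0:Mul2,r1:56,r2:Add1,r3:7
c9: issue MUL r2<-Mul1 | r0:Mul2,r1:56,r2:Mul1,r3:7
c10: stall | r0:Mul2,r1:56,r2:Mul1,r3:7
c11: stall | r0:Mul2,r1:56,r2:Mul1,r3:7
c12: CDB Mul2=2744; stall | r0:2744,r1:56,r2:Mul1,r3:7
c13: stall | r0:2744,r1:56,r2:Mul1,r3:7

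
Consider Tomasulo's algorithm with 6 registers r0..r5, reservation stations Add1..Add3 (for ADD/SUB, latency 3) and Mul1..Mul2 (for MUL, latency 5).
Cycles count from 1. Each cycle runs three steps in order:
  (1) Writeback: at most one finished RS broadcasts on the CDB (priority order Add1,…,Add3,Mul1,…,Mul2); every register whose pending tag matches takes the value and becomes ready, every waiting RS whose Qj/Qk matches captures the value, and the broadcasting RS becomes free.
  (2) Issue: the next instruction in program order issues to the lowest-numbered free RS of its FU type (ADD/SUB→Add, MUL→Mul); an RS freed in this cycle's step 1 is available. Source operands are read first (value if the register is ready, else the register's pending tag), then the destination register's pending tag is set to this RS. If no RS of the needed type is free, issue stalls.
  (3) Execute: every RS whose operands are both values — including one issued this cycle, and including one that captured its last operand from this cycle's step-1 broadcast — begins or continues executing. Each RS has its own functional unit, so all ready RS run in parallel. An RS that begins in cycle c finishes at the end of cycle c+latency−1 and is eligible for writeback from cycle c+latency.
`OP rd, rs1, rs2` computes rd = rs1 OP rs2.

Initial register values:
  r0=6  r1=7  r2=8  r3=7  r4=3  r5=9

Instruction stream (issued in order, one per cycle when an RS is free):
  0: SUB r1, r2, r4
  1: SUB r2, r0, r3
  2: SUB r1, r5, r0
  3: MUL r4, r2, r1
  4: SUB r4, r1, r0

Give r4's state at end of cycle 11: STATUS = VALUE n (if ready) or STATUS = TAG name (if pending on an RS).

c1: issue SUB r1<-Add1 | r0:6,r1:Add1,r2:8,r3:7,r4:3,r5:9
c2: issue SUB r2<-Add2 | r0:6,r1:Add1,r2:Add2,r3:7,r4:3,r5:9
c3: issue SUB r1<-Add3 | r0:6,r1:Add3,r2:Add2,r3:7,r4:3,r5:9
c4: CDB Add1=5; issue MUL r4<-Mul1 | r0:6,r1:Add3,r2:Add2,r3:7,r4:Mul1,r5:9
c5: CDB Add2=-1; issue SUB r4<-Add1 | r0:6,r1:Add3,r2:-1,r3:7,r4:Add1,r5:9
c6: CDB Add3=3 | r0:6,r1:3,r2:-1,r3:7,r4:Add1,r5:9
c7: - | r0:6,r1:3,r2:-1,r3:7,r4:Add1,r5:9
c8: - | r0:6,r1:3,r2:-1,r3:7,r4:Add1,r5:9
c9: CDB Add1=-3 | r0:6,r1:3,r2:-1,r3:7,r4:-3,r5:9
c10: - | r0:6,r1:3,r2:-1,r3:7,r4:-3,r5:9
c11: CDB Mul1=-3 | r0:6,r1:3,r2:-1,r3:7,r4:-3,r5:9

STATUS = VALUE -3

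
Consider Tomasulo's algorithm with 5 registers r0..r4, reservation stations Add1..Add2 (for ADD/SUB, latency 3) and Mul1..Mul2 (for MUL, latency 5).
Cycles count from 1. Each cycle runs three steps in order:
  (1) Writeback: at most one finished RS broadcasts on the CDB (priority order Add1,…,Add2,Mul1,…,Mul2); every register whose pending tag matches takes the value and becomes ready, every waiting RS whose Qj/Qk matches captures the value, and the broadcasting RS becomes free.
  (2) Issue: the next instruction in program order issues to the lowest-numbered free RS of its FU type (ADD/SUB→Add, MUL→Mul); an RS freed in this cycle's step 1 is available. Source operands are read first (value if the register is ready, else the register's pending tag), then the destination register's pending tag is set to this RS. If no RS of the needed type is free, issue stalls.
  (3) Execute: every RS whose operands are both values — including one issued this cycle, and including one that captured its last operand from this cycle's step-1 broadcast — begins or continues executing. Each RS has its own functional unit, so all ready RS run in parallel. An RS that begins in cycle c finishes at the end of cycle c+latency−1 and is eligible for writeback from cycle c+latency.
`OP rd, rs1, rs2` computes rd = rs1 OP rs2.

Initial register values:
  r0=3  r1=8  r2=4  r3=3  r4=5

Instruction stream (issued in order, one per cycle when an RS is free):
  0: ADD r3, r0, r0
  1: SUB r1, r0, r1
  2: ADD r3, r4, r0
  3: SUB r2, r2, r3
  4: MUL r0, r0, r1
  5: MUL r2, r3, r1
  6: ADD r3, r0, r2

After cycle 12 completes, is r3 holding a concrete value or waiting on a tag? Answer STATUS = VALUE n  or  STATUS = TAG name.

STATUS = TAG Add1

  c1: issue ADD r3<-Add1  regs: r0:3,r1:8,r2:4,r3:Add1,r4:5
  c2: issue SUB r1<-Add2  regs: r0:3,r1:Add2,r2:4,r3:Add1,r4:5
  c3: stall  regs: r0:3,r1:Add2,r2:4,r3:Add1,r4:5
  c4: CDB Add1=6; issue ADD r3<-Add1  regs: r0:3,r1:Add2,r2:4,r3:Add1,r4:5
  c5: CDB Add2=-5; issue SUB r2<-Add2  regs: r0:3,r1:-5,r2:Add2,r3:Add1,r4:5
  c6: issue MUL r0<-Mul1  regs: r0:Mul1,r1:-5,r2:Add2,r3:Add1,r4:5
  c7: CDB Add1=8; issue MUL r2<-Mul2  regs: r0:Mul1,r1:-5,r2:Mul2,r3:8,r4:5
  c8: issue ADD r3<-Add1  regs: r0:Mul1,r1:-5,r2:Mul2,r3:Add1,r4:5
  c9: -  regs: r0:Mul1,r1:-5,r2:Mul2,r3:Add1,r4:5
  c10: CDB Add2=-4  regs: r0:Mul1,r1:-5,r2:Mul2,r3:Add1,r4:5
  c11: CDB Mul1=-15  regs: r0:-15,r1:-5,r2:Mul2,r3:Add1,r4:5
  c12: CDB Mul2=-40  regs: r0:-15,r1:-5,r2:-40,r3:Add1,r4:5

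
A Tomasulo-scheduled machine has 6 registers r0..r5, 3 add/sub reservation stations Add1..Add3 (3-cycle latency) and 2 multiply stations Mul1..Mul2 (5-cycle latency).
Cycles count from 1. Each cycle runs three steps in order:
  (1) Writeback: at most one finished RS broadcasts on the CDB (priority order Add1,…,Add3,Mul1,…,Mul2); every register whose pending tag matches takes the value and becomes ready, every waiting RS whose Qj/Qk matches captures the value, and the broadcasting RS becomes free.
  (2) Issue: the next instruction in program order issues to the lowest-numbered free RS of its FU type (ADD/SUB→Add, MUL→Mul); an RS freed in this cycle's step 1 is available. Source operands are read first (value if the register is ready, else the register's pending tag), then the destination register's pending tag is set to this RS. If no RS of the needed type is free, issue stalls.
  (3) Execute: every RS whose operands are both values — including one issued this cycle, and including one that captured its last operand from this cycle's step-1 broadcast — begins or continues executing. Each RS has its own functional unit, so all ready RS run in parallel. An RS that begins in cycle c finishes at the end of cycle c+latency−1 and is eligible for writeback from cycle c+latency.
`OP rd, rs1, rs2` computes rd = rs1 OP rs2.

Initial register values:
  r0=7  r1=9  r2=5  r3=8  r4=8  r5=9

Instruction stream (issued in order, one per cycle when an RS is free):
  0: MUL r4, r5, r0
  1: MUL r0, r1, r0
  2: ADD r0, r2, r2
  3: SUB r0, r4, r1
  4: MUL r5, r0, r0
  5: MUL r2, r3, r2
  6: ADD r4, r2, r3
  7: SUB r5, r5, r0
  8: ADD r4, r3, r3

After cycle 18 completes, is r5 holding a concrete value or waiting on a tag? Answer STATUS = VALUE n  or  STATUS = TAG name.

cycle 1: issue MUL r4<-Mul1 // r0:7,r1:9,r2:5,r3:8,r4:Mul1,r5:9
cycle 2: issue MUL r0<-Mul2 // r0:Mul2,r1:9,r2:5,r3:8,r4:Mul1,r5:9
cycle 3: issue ADD r0<-Add1 // r0:Add1,r1:9,r2:5,r3:8,r4:Mul1,r5:9
cycle 4: issue SUB r0<-Add2 // r0:Add2,r1:9,r2:5,r3:8,r4:Mul1,r5:9
cycle 5: stall // r0:Add2,r1:9,r2:5,r3:8,r4:Mul1,r5:9
cycle 6: CDB Add1=10; stall // r0:Add2,r1:9,r2:5,r3:8,r4:Mul1,r5:9
cycle 7: CDB Mul1=63; issue MUL r5<-Mul1 // r0:Add2,r1:9,r2:5,r3:8,r4:63,r5:Mul1
cycle 8: CDB Mul2=63; issue MUL r2<-Mul2 // r0:Add2,r1:9,r2:Mul2,r3:8,r4:63,r5:Mul1
cycle 9: issue ADD r4<-Add1 // r0:Add2,r1:9,r2:Mul2,r3:8,r4:Add1,r5:Mul1
cycle 10: CDB Add2=54; issue SUB r5<-Add2 // r0:54,r1:9,r2:Mul2,r3:8,r4:Add1,r5:Add2
cycle 11: issue ADD r4<-Add3 // r0:54,r1:9,r2:Mul2,r3:8,r4:Add3,r5:Add2
cycle 12: - // r0:54,r1:9,r2:Mul2,r3:8,r4:Add3,r5:Add2
cycle 13: CDB Mul2=40 // r0:54,r1:9,r2:40,r3:8,r4:Add3,r5:Add2
cycle 14: CDB Add3=16 // r0:54,r1:9,r2:40,r3:8,r4:16,r5:Add2
cycle 15: CDB Mul1=2916 // r0:54,r1:9,r2:40,r3:8,r4:16,r5:Add2
cycle 16: CDB Add1=48 // r0:54,r1:9,r2:40,r3:8,r4:16,r5:Add2
cycle 17: - // r0:54,r1:9,r2:40,r3:8,r4:16,r5:Add2
cycle 18: CDB Add2=2862 // r0:54,r1:9,r2:40,r3:8,r4:16,r5:2862

STATUS = VALUE 2862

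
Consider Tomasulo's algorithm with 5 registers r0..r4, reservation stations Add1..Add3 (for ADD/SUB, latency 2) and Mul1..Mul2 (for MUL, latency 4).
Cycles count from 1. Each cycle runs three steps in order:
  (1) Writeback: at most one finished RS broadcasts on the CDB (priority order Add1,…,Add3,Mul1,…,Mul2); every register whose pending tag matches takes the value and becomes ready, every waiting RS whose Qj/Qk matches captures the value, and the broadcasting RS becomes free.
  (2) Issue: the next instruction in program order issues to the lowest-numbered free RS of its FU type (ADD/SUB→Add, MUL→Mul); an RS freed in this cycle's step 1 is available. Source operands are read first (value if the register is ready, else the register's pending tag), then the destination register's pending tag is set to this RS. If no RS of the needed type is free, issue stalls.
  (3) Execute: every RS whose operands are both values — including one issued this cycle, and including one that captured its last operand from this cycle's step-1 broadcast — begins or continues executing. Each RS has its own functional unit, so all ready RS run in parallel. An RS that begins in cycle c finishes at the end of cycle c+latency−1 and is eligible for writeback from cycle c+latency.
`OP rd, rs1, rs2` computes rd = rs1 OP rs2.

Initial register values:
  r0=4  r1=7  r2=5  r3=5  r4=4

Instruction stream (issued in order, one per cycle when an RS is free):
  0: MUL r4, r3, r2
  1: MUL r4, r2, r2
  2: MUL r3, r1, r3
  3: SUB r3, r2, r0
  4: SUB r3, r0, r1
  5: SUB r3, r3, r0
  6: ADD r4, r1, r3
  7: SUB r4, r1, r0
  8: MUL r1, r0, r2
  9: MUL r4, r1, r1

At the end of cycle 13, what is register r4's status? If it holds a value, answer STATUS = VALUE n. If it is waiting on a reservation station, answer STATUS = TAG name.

STATUS = TAG Mul2

  c1: issue MUL r4<-Mul1  regs: r0:4,r1:7,r2:5,r3:5,r4:Mul1
  c2: issue MUL r4<-Mul2  regs: r0:4,r1:7,r2:5,r3:5,r4:Mul2
  c3: stall  regs: r0:4,r1:7,r2:5,r3:5,r4:Mul2
  c4: stall  regs: r0:4,r1:7,r2:5,r3:5,r4:Mul2
  c5: CDB Mul1=25; issue MUL r3<-Mul1  regs: r0:4,r1:7,r2:5,r3:Mul1,r4:Mul2
  c6: CDB Mul2=25; issue SUB r3<-Add1  regs: r0:4,r1:7,r2:5,r3:Add1,r4:25
  c7: issue SUB r3<-Add2  regs: r0:4,r1:7,r2:5,r3:Add2,r4:25
  c8: CDB Add1=1; issue SUB r3<-Add1  regs: r0:4,r1:7,r2:5,r3:Add1,r4:25
  c9: CDB Add2=-3; issue ADD r4<-Add2  regs: r0:4,r1:7,r2:5,r3:Add1,r4:Add2
  c10: CDB Mul1=35; issue SUB r4<-Add3  regs: r0:4,r1:7,r2:5,r3:Add1,r4:Add3
  c11: CDB Add1=-7; issue MUL r1<-Mul1  regs: r0:4,r1:Mul1,r2:5,r3:-7,r4:Add3
  c12: CDB Add3=3; issue MUL r4<-Mul2  regs: r0:4,r1:Mul1,r2:5,r3:-7,r4:Mul2
  c13: CDB Add2=0  regs: r0:4,r1:Mul1,r2:5,r3:-7,r4:Mul2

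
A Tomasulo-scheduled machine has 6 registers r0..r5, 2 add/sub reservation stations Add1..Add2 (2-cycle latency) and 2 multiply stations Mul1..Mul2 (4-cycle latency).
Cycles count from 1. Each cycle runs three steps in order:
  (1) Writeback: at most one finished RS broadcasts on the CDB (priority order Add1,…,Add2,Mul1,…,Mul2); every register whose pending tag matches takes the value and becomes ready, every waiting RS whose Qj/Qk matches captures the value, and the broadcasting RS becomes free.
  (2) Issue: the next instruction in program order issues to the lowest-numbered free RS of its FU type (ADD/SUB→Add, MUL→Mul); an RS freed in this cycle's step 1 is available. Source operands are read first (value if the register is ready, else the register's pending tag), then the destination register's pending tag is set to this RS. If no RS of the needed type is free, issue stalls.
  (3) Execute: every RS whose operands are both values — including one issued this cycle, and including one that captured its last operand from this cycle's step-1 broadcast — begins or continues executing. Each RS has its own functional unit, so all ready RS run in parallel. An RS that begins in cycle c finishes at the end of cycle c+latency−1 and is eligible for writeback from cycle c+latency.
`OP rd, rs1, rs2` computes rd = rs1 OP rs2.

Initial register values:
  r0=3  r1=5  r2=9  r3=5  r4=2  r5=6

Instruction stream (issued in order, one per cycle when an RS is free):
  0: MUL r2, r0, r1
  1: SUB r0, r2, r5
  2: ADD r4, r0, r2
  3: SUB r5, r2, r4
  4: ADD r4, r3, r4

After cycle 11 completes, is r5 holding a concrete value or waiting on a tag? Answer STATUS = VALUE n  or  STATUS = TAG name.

cycle 1: issue MUL r2<-Mul1 // r0:3,r1:5,r2:Mul1,r3:5,r4:2,r5:6
cycle 2: issue SUB r0<-Add1 // r0:Add1,r1:5,r2:Mul1,r3:5,r4:2,r5:6
cycle 3: issue ADD r4<-Add2 // r0:Add1,r1:5,r2:Mul1,r3:5,r4:Add2,r5:6
cycle 4: stall // r0:Add1,r1:5,r2:Mul1,r3:5,r4:Add2,r5:6
cycle 5: CDB Mul1=15; stall // r0:Add1,r1:5,r2:15,r3:5,r4:Add2,r5:6
cycle 6: stall // r0:Add1,r1:5,r2:15,r3:5,r4:Add2,r5:6
cycle 7: CDB Add1=9; issue SUB r5<-Add1 // r0:9,r1:5,r2:15,r3:5,r4:Add2,r5:Add1
cycle 8: stall // r0:9,r1:5,r2:15,r3:5,r4:Add2,r5:Add1
cycle 9: CDB Add2=24; issue ADD r4<-Add2 // r0:9,r1:5,r2:15,r3:5,r4:Add2,r5:Add1
cycle 10: - // r0:9,r1:5,r2:15,r3:5,r4:Add2,r5:Add1
cycle 11: CDB Add1=-9 // r0:9,r1:5,r2:15,r3:5,r4:Add2,r5:-9

STATUS = VALUE -9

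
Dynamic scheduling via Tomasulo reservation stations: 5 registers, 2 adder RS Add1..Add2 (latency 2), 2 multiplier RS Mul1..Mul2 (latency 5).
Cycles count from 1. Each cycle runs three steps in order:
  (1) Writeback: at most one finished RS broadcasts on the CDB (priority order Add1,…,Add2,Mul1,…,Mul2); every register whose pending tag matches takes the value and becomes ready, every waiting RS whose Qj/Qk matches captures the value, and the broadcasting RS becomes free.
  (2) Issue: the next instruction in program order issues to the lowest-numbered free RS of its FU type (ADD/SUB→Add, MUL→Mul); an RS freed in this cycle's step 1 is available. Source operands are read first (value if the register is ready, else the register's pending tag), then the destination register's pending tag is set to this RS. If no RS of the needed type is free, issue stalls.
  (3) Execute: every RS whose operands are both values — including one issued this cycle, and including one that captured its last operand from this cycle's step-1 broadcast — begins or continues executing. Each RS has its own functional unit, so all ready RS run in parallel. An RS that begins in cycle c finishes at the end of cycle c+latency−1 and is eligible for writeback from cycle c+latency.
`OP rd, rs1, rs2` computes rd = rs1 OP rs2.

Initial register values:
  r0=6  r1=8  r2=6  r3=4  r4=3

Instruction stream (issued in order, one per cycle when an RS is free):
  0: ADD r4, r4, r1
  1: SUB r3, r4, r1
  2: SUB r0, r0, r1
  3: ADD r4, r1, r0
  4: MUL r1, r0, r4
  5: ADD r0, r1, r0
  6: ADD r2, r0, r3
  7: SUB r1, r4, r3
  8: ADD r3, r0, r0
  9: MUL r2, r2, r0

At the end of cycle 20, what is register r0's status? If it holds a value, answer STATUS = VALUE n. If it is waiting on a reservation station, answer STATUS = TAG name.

c1: issue ADD r4<-Add1 | r0:6,r1:8,r2:6,r3:4,r4:Add1
c2: issue SUB r3<-Add2 | r0:6,r1:8,r2:6,r3:Add2,r4:Add1
c3: CDB Add1=11; issue SUB r0<-Add1 | r0:Add1,r1:8,r2:6,r3:Add2,r4:11
c4: stall | r0:Add1,r1:8,r2:6,r3:Add2,r4:11
c5: CDB Add1=-2; issue ADD r4<-Add1 | r0:-2,r1:8,r2:6,r3:Add2,r4:Add1
c6: CDB Add2=3; issue MUL r1<-Mul1 | r0:-2,r1:Mul1,r2:6,r3:3,r4:Add1
c7: CDB Add1=6; issue ADD r0<-Add1 | r0:Add1,r1:Mul1,r2:6,r3:3,r4:6
c8: issue ADD r2<-Add2 | r0:Add1,r1:Mul1,r2:Add2,r3:3,r4:6
c9: stall | r0:Add1,r1:Mul1,r2:Add2,r3:3,r4:6
c10: stall | r0:Add1,r1:Mul1,r2:Add2,r3:3,r4:6
c11: stall | r0:Add1,r1:Mul1,r2:Add2,r3:3,r4:6
c12: CDB Mul1=-12; stall | r0:Add1,r1:-12,r2:Add2,r3:3,r4:6
c13: stall | r0:Add1,r1:-12,r2:Add2,r3:3,r4:6
c14: CDB Add1=-14; issue SUB r1<-Add1 | r0:-14,r1:Add1,r2:Add2,r3:3,r4:6
c15: stall | r0:-14,r1:Add1,r2:Add2,r3:3,r4:6
c16: CDB Add1=3; issue ADD r3<-Add1 | r0:-14,r1:3,r2:Add2,r3:Add1,r4:6
c17: CDB Add2=-11; issue MUL r2<-Mul1 | r0:-14,r1:3,r2:Mul1,r3:Add1,r4:6
c18: CDB Add1=-28 | r0:-14,r1:3,r2:Mul1,r3:-28,r4:6
c19: - | r0:-14,r1:3,r2:Mul1,r3:-28,r4:6
c20: - | r0:-14,r1:3,r2:Mul1,r3:-28,r4:6

STATUS = VALUE -14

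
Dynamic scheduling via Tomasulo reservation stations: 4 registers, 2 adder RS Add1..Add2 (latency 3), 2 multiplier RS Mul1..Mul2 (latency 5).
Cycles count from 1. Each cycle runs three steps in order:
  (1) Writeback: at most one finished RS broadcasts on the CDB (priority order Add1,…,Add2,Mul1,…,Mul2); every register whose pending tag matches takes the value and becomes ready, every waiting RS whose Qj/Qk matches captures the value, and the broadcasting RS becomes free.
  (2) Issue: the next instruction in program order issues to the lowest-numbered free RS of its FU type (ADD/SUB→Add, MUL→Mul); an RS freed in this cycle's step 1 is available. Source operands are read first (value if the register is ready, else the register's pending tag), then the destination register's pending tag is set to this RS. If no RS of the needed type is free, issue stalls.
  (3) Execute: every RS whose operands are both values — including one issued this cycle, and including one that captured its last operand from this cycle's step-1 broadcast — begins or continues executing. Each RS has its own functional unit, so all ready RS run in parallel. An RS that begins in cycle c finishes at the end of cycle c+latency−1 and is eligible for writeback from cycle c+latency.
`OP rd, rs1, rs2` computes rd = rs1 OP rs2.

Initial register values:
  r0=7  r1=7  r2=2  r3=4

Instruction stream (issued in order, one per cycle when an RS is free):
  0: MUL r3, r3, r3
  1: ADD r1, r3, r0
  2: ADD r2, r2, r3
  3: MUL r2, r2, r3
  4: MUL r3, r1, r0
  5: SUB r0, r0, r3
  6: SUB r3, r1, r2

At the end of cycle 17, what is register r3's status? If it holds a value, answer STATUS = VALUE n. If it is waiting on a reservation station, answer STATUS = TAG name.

STATUS = TAG Add2

cycle 1: issue MUL r3<-Mul1 // r0:7,r1:7,r2:2,r3:Mul1
cycle 2: issue ADD r1<-Add1 // r0:7,r1:Add1,r2:2,r3:Mul1
cycle 3: issue ADD r2<-Add2 // r0:7,r1:Add1,r2:Add2,r3:Mul1
cycle 4: issue MUL r2<-Mul2 // r0:7,r1:Add1,r2:Mul2,r3:Mul1
cycle 5: stall // r0:7,r1:Add1,r2:Mul2,r3:Mul1
cycle 6: CDB Mul1=16; issue MUL r3<-Mul1 // r0:7,r1:Add1,r2:Mul2,r3:Mul1
cycle 7: stall // r0:7,r1:Add1,r2:Mul2,r3:Mul1
cycle 8: stall // r0:7,r1:Add1,r2:Mul2,r3:Mul1
cycle 9: CDB Add1=23; issue SUB r0<-Add1 // r0:Add1,r1:23,r2:Mul2,r3:Mul1
cycle 10: CDB Add2=18; issue SUB r3<-Add2 // r0:Add1,r1:23,r2:Mul2,r3:Add2
cycle 11: - // r0:Add1,r1:23,r2:Mul2,r3:Add2
cycle 12: - // r0:Add1,r1:23,r2:Mul2,r3:Add2
cycle 13: - // r0:Add1,r1:23,r2:Mul2,r3:Add2
cycle 14: CDB Mul1=161 // r0:Add1,r1:23,r2:Mul2,r3:Add2
cycle 15: CDB Mul2=288 // r0:Add1,r1:23,r2:288,r3:Add2
cycle 16: - // r0:Add1,r1:23,r2:288,r3:Add2
cycle 17: CDB Add1=-154 // r0:-154,r1:23,r2:288,r3:Add2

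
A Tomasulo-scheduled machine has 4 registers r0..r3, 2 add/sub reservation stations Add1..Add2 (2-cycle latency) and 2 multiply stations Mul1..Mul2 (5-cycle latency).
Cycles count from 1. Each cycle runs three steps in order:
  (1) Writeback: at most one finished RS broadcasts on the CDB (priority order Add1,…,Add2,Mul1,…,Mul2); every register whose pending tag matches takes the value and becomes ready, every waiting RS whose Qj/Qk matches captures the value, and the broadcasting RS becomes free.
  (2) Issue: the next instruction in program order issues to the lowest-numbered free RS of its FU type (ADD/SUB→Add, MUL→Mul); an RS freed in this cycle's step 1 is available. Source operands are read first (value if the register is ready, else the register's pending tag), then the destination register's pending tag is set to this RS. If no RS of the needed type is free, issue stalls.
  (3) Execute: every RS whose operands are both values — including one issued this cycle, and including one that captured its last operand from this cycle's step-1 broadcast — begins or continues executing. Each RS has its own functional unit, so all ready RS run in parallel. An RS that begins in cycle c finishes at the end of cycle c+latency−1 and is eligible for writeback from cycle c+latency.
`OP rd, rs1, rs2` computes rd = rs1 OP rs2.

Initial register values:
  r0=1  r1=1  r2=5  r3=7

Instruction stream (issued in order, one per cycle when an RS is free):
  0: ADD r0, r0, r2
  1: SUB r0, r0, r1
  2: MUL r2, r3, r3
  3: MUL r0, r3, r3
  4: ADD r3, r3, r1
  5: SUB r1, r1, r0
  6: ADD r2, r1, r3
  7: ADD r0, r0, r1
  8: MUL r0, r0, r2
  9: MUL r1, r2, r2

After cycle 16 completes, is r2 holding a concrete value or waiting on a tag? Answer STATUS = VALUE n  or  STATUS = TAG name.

STATUS = VALUE -40

  c1: issue ADD r0<-Add1  regs: r0:Add1,r1:1,r2:5,r3:7
  c2: issue SUB r0<-Add2  regs: r0:Add2,r1:1,r2:5,r3:7
  c3: CDB Add1=6; issue MUL r2<-Mul1  regs: r0:Add2,r1:1,r2:Mul1,r3:7
  c4: issue MUL r0<-Mul2  regs: r0:Mul2,r1:1,r2:Mul1,r3:7
  c5: CDB Add2=5; issue ADD r3<-Add1  regs: r0:Mul2,r1:1,r2:Mul1,r3:Add1
  c6: issue SUB r1<-Add2  regs: r0:Mul2,r1:Add2,r2:Mul1,r3:Add1
  c7: CDB Add1=8; issue ADD r2<-Add1  regs: r0:Mul2,r1:Add2,r2:Add1,r3:8
  c8: CDB Mul1=49; stall  regs: r0:Mul2,r1:Add2,r2:Add1,r3:8
  c9: CDB Mul2=49; stall  regs: r0:49,r1:Add2,r2:Add1,r3:8
  c10: stall  regs: r0:49,r1:Add2,r2:Add1,r3:8
  c11: CDB Add2=-48; issue ADD r0<-Add2  regs: r0:Add2,r1:-48,r2:Add1,r3:8
  c12: issue MUL r0<-Mul1  regs: r0:Mul1,r1:-48,r2:Add1,r3:8
  c13: CDB Add1=-40; issue MUL r1<-Mul2  regs: r0:Mul1,r1:Mul2,r2:-40,r3:8
  c14: CDB Add2=1  regs: r0:Mul1,r1:Mul2,r2:-40,r3:8
  c15: -  regs: r0:Mul1,r1:Mul2,r2:-40,r3:8
  c16: -  regs: r0:Mul1,r1:Mul2,r2:-40,r3:8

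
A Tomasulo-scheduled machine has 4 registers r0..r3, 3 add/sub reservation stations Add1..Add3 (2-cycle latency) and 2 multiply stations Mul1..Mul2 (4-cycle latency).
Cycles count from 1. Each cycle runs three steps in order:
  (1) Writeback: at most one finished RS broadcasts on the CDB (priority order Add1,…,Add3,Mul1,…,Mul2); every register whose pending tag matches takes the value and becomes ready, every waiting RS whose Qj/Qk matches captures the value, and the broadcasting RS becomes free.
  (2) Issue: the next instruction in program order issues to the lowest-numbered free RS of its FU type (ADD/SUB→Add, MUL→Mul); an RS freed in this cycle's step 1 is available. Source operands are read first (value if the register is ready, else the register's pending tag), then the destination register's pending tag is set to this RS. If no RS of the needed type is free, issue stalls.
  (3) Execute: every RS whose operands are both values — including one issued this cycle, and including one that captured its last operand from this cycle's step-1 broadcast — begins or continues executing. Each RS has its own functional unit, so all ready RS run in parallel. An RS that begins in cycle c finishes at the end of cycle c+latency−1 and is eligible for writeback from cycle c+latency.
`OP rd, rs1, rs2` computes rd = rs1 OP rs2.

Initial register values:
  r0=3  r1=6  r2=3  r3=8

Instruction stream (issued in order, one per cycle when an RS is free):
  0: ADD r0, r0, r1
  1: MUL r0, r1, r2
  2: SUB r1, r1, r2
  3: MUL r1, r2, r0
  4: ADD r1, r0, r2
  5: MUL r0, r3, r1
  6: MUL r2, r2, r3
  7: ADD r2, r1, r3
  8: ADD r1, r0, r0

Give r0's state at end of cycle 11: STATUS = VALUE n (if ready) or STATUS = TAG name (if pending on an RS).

STATUS = TAG Mul1

c1: issue ADD r0<-Add1 | r0:Add1,r1:6,r2:3,r3:8
c2: issue MUL r0<-Mul1 | r0:Mul1,r1:6,r2:3,r3:8
c3: CDB Add1=9; issue SUB r1<-Add1 | r0:Mul1,r1:Add1,r2:3,r3:8
c4: issue MUL r1<-Mul2 | r0:Mul1,r1:Mul2,r2:3,r3:8
c5: CDB Add1=3; issue ADD r1<-Add1 | r0:Mul1,r1:Add1,r2:3,r3:8
c6: CDB Mul1=18; issue MUL r0<-Mul1 | r0:Mul1,r1:Add1,r2:3,r3:8
c7: stall | r0:Mul1,r1:Add1,r2:3,r3:8
c8: CDB Add1=21; stall | r0:Mul1,r1:21,r2:3,r3:8
c9: stall | r0:Mul1,r1:21,r2:3,r3:8
c10: CDB Mul2=54; issue MUL r2<-Mul2 | r0:Mul1,r1:21,r2:Mul2,r3:8
c11: issue ADD r2<-Add1 | r0:Mul1,r1:21,r2:Add1,r3:8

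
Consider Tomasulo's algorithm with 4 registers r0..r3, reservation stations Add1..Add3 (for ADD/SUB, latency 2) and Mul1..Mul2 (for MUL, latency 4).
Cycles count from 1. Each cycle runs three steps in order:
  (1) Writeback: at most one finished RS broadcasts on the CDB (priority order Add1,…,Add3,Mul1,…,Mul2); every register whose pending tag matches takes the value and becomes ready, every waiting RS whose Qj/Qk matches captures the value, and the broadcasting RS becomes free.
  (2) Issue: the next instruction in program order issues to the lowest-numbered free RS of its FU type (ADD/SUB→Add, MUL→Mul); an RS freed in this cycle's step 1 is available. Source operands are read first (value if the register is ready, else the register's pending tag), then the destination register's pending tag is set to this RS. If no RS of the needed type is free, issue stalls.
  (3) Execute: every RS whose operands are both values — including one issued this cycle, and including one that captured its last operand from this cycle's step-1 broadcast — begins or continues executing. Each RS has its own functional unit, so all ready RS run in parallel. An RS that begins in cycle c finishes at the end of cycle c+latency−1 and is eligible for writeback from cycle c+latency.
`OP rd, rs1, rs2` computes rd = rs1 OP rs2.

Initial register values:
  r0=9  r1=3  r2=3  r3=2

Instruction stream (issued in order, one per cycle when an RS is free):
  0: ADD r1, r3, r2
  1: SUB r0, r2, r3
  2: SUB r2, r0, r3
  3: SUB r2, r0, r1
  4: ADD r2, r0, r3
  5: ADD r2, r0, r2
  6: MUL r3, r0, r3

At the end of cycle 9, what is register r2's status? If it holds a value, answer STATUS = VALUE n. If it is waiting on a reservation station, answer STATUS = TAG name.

STATUS = TAG Add1

  c1: issue ADD r1<-Add1  regs: r0:9,r1:Add1,r2:3,r3:2
  c2: issue SUB r0<-Add2  regs: r0:Add2,r1:Add1,r2:3,r3:2
  c3: CDB Add1=5; issue SUB r2<-Add1  regs: r0:Add2,r1:5,r2:Add1,r3:2
  c4: CDB Add2=1; issue SUB r2<-Add2  regs: r0:1,r1:5,r2:Add2,r3:2
  c5: issue ADD r2<-Add3  regs: r0:1,r1:5,r2:Add3,r3:2
  c6: CDB Add1=-1; issue ADD r2<-Add1  regs: r0:1,r1:5,r2:Add1,r3:2
  c7: CDB Add2=-4; issue MUL r3<-Mul1  regs: r0:1,r1:5,r2:Add1,r3:Mul1
  c8: CDB Add3=3  regs: r0:1,r1:5,r2:Add1,r3:Mul1
  c9: -  regs: r0:1,r1:5,r2:Add1,r3:Mul1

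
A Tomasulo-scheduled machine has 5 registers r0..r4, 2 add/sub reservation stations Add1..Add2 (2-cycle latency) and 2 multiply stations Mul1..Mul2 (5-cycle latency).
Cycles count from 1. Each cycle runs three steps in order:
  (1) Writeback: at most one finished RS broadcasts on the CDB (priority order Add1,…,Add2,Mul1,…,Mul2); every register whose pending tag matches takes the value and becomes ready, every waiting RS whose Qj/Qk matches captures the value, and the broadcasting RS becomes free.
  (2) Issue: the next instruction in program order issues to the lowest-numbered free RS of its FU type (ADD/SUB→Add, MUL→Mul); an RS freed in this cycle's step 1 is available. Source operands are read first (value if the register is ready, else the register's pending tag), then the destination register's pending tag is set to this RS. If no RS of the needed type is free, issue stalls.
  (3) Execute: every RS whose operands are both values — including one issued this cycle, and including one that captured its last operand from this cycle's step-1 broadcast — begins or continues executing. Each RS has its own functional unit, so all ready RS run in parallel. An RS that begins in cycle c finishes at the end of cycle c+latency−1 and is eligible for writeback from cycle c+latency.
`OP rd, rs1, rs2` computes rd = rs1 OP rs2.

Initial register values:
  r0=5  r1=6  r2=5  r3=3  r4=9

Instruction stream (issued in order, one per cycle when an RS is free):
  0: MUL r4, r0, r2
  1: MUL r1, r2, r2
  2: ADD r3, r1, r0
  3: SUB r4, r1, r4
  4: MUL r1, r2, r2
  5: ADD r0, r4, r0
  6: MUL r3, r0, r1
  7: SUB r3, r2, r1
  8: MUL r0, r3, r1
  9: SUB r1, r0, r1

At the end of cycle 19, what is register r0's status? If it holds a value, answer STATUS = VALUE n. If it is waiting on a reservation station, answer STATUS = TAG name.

STATUS = VALUE -500

  c1: issue MUL r4<-Mul1  regs: r0:5,r1:6,r2:5,r3:3,r4:Mul1
  c2: issue MUL r1<-Mul2  regs: r0:5,r1:Mul2,r2:5,r3:3,r4:Mul1
  c3: issue ADD r3<-Add1  regs: r0:5,r1:Mul2,r2:5,r3:Add1,r4:Mul1
  c4: issue SUB r4<-Add2  regs: r0:5,r1:Mul2,r2:5,r3:Add1,r4:Add2
  c5: stall  regs: r0:5,r1:Mul2,r2:5,r3:Add1,r4:Add2
  c6: CDB Mul1=25; issue MUL r1<-Mul1  regs: r0:5,r1:Mul1,r2:5,r3:Add1,r4:Add2
  c7: CDB Mul2=25; stall  regs: r0:5,r1:Mul1,r2:5,r3:Add1,r4:Add2
  c8: stall  regs: r0:5,r1:Mul1,r2:5,r3:Add1,r4:Add2
  c9: CDB Add1=30; issue ADD r0<-Add1  regs: r0:Add1,r1:Mul1,r2:5,r3:30,r4:Add2
  c10: CDB Add2=0; issue MUL r3<-Mul2  regs: r0:Add1,r1:Mul1,r2:5,r3:Mul2,r4:0
  c11: CDB Mul1=25; issue SUB r3<-Add2  regs: r0:Add1,r1:25,r2:5,r3:Add2,r4:0
  c12: CDB Add1=5; issue MUL r0<-Mul1  regs: r0:Mul1,r1:25,r2:5,r3:Add2,r4:0
  c13: CDB Add2=-20; issue SUB r1<-Add1  regs: r0:Mul1,r1:Add1,r2:5,r3:-20,r4:0
  c14: -  regs: r0:Mul1,r1:Add1,r2:5,r3:-20,r4:0
  c15: -  regs: r0:Mul1,r1:Add1,r2:5,r3:-20,r4:0
  c16: -  regs: r0:Mul1,r1:Add1,r2:5,r3:-20,r4:0
  c17: CDB Mul2=125  regs: r0:Mul1,r1:Add1,r2:5,r3:-20,r4:0
  c18: CDB Mul1=-500  regs: r0:-500,r1:Add1,r2:5,r3:-20,r4:0
  c19: -  regs: r0:-500,r1:Add1,r2:5,r3:-20,r4:0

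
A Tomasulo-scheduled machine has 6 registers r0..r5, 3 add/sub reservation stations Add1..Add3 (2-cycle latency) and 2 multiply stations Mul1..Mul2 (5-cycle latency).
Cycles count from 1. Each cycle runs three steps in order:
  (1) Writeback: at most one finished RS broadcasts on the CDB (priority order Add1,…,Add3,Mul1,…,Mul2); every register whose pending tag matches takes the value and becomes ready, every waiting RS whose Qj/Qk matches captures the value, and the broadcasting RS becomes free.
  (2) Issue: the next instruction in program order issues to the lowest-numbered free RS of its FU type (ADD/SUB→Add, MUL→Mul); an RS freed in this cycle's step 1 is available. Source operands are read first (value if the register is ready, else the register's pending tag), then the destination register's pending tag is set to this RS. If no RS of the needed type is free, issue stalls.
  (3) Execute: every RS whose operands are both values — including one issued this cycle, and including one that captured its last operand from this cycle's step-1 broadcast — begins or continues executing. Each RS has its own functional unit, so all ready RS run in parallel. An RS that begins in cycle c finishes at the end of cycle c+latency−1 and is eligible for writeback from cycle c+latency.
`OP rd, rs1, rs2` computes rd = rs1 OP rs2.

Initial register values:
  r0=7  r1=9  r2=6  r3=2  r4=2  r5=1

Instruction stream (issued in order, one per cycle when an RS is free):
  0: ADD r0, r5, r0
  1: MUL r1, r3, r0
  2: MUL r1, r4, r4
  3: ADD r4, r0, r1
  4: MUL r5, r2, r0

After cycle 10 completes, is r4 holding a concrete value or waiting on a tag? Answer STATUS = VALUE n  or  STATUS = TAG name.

STATUS = TAG Add1

  c1: issue ADD r0<-Add1  regs: r0:Add1,r1:9,r2:6,r3:2,r4:2,r5:1
  c2: issue MUL r1<-Mul1  regs: r0:Add1,r1:Mul1,r2:6,r3:2,r4:2,r5:1
  c3: CDB Add1=8; issue MUL r1<-Mul2  regs: r0:8,r1:Mul2,r2:6,r3:2,r4:2,r5:1
  c4: issue ADD r4<-Add1  regs: r0:8,r1:Mul2,r2:6,r3:2,r4:Add1,r5:1
  c5: stall  regs: r0:8,r1:Mul2,r2:6,r3:2,r4:Add1,r5:1
  c6: stall  regs: r0:8,r1:Mul2,r2:6,r3:2,r4:Add1,r5:1
  c7: stall  regs: r0:8,r1:Mul2,r2:6,r3:2,r4:Add1,r5:1
  c8: CDB Mul1=16; issue MUL r5<-Mul1  regs: r0:8,r1:Mul2,r2:6,r3:2,r4:Add1,r5:Mul1
  c9: CDB Mul2=4  regs: r0:8,r1:4,r2:6,r3:2,r4:Add1,r5:Mul1
  c10: -  regs: r0:8,r1:4,r2:6,r3:2,r4:Add1,r5:Mul1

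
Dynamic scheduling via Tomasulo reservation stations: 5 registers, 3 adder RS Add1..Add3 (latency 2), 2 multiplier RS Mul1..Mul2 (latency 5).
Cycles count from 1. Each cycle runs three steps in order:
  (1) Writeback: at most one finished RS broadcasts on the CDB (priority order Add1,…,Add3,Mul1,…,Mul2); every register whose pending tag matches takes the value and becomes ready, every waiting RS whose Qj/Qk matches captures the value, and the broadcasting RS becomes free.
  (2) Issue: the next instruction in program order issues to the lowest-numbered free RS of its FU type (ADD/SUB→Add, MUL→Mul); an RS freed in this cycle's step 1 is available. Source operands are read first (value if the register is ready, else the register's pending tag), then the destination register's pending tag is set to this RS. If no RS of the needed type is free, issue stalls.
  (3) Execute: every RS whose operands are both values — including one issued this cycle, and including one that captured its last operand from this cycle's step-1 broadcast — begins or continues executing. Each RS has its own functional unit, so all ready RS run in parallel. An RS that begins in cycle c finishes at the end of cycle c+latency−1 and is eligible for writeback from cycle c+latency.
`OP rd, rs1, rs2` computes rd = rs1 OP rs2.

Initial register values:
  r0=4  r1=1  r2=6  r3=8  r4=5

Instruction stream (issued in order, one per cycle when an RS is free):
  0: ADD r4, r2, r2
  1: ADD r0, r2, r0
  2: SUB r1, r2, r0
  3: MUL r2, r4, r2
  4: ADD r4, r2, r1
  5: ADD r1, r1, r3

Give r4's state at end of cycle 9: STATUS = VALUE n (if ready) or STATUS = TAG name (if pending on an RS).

STATUS = TAG Add2

  c1: issue ADD r4<-Add1  regs: r0:4,r1:1,r2:6,r3:8,r4:Add1
  c2: issue ADD r0<-Add2  regs: r0:Add2,r1:1,r2:6,r3:8,r4:Add1
  c3: CDB Add1=12; issue SUB r1<-Add1  regs: r0:Add2,r1:Add1,r2:6,r3:8,r4:12
  c4: CDB Add2=10; issue MUL r2<-Mul1  regs: r0:10,r1:Add1,r2:Mul1,r3:8,r4:12
  c5: issue ADD r4<-Add2  regs: r0:10,r1:Add1,r2:Mul1,r3:8,r4:Add2
  c6: CDB Add1=-4; issue ADD r1<-Add1  regs: r0:10,r1:Add1,r2:Mul1,r3:8,r4:Add2
  c7: -  regs: r0:10,r1:Add1,r2:Mul1,r3:8,r4:Add2
  c8: CDB Add1=4  regs: r0:10,r1:4,r2:Mul1,r3:8,r4:Add2
  c9: CDB Mul1=72  regs: r0:10,r1:4,r2:72,r3:8,r4:Add2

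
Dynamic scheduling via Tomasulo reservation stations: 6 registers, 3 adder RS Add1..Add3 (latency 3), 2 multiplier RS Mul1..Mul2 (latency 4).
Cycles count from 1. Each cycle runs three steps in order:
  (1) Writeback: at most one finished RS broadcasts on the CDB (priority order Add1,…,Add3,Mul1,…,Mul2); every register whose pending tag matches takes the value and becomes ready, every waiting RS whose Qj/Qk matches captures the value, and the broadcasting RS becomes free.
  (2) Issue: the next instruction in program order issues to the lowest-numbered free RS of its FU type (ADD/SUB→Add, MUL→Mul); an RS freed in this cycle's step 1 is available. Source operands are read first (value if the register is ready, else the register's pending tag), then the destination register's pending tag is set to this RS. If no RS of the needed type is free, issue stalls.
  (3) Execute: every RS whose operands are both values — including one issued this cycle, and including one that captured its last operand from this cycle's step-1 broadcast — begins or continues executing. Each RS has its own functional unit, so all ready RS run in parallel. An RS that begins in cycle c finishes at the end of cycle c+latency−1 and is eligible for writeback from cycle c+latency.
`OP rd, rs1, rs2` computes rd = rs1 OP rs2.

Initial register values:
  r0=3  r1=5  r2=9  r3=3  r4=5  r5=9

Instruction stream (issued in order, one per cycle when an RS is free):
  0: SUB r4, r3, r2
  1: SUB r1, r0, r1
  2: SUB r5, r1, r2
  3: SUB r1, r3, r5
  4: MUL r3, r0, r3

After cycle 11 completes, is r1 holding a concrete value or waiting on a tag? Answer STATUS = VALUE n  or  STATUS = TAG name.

cycle 1: issue SUB r4<-Add1 // r0:3,r1:5,r2:9,r3:3,r4:Add1,r5:9
cycle 2: issue SUB r1<-Add2 // r0:3,r1:Add2,r2:9,r3:3,r4:Add1,r5:9
cycle 3: issue SUB r5<-Add3 // r0:3,r1:Add2,r2:9,r3:3,r4:Add1,r5:Add3
cycle 4: CDB Add1=-6; issue SUB r1<-Add1 // r0:3,r1:Add1,r2:9,r3:3,r4:-6,r5:Add3
cycle 5: CDB Add2=-2; issue MUL r3<-Mul1 // r0:3,r1:Add1,r2:9,r3:Mul1,r4:-6,r5:Add3
cycle 6: - // r0:3,r1:Add1,r2:9,r3:Mul1,r4:-6,r5:Add3
cycle 7: - // r0:3,r1:Add1,r2:9,r3:Mul1,r4:-6,r5:Add3
cycle 8: CDB Add3=-11 // r0:3,r1:Add1,r2:9,r3:Mul1,r4:-6,r5:-11
cycle 9: CDB Mul1=9 // r0:3,r1:Add1,r2:9,r3:9,r4:-6,r5:-11
cycle 10: - // r0:3,r1:Add1,r2:9,r3:9,r4:-6,r5:-11
cycle 11: CDB Add1=14 // r0:3,r1:14,r2:9,r3:9,r4:-6,r5:-11

STATUS = VALUE 14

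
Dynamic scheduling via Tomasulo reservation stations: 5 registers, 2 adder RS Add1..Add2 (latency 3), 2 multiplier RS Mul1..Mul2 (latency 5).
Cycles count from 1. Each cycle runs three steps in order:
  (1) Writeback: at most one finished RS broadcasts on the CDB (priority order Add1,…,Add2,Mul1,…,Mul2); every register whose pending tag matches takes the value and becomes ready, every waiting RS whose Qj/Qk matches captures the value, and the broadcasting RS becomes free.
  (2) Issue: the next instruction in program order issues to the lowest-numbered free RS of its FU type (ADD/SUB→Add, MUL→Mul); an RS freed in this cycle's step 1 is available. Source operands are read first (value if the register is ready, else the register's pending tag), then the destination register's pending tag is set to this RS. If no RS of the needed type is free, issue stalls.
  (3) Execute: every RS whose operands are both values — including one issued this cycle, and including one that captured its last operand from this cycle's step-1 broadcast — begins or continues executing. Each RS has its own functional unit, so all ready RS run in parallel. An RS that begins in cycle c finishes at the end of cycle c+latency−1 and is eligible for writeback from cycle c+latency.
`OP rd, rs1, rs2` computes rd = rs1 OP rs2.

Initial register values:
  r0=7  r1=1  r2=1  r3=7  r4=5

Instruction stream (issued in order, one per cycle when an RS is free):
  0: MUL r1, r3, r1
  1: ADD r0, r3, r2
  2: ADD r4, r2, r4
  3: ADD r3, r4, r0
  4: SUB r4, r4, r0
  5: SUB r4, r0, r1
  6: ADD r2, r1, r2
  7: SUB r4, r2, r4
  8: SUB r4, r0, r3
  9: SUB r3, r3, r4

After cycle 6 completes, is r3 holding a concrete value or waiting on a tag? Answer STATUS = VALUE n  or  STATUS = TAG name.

  c1: issue MUL r1<-Mul1  regs: r0:7,r1:Mul1,r2:1,r3:7,r4:5
  c2: issue ADD r0<-Add1  regs: r0:Add1,r1:Mul1,r2:1,r3:7,r4:5
  c3: issue ADD r4<-Add2  regs: r0:Add1,r1:Mul1,r2:1,r3:7,r4:Add2
  c4: stall  regs: r0:Add1,r1:Mul1,r2:1,r3:7,r4:Add2
  c5: CDB Add1=8; issue ADD r3<-Add1  regs: r0:8,r1:Mul1,r2:1,r3:Add1,r4:Add2
  c6: CDB Add2=6; issue SUB r4<-Add2  regs: r0:8,r1:Mul1,r2:1,r3:Add1,r4:Add2

STATUS = TAG Add1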